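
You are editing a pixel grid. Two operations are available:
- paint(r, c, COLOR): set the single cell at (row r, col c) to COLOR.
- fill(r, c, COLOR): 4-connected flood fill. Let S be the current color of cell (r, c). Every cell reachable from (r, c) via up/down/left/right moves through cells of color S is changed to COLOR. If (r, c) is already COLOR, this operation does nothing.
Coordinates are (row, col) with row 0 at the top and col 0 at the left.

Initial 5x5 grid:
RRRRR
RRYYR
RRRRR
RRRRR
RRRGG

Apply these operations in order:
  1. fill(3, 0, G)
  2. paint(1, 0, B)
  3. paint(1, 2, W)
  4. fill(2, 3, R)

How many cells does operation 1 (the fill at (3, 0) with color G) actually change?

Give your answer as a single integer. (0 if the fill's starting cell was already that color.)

After op 1 fill(3,0,G) [21 cells changed]:
GGGGG
GGYYG
GGGGG
GGGGG
GGGGG

Answer: 21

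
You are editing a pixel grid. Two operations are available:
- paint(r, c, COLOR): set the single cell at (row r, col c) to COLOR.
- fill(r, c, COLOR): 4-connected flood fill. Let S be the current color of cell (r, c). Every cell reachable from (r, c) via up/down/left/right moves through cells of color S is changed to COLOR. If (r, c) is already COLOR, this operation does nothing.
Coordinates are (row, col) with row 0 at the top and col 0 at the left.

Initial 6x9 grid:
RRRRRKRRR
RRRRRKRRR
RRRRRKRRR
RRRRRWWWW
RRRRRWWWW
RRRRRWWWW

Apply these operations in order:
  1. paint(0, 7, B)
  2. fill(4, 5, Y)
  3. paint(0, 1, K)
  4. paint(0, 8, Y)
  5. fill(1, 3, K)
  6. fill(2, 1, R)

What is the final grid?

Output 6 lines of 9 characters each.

Answer: RRRRRRRBY
RRRRRRRRR
RRRRRRRRR
RRRRRYYYY
RRRRRYYYY
RRRRRYYYY

Derivation:
After op 1 paint(0,7,B):
RRRRRKRBR
RRRRRKRRR
RRRRRKRRR
RRRRRWWWW
RRRRRWWWW
RRRRRWWWW
After op 2 fill(4,5,Y) [12 cells changed]:
RRRRRKRBR
RRRRRKRRR
RRRRRKRRR
RRRRRYYYY
RRRRRYYYY
RRRRRYYYY
After op 3 paint(0,1,K):
RKRRRKRBR
RRRRRKRRR
RRRRRKRRR
RRRRRYYYY
RRRRRYYYY
RRRRRYYYY
After op 4 paint(0,8,Y):
RKRRRKRBY
RRRRRKRRR
RRRRRKRRR
RRRRRYYYY
RRRRRYYYY
RRRRRYYYY
After op 5 fill(1,3,K) [29 cells changed]:
KKKKKKRBY
KKKKKKRRR
KKKKKKRRR
KKKKKYYYY
KKKKKYYYY
KKKKKYYYY
After op 6 fill(2,1,R) [33 cells changed]:
RRRRRRRBY
RRRRRRRRR
RRRRRRRRR
RRRRRYYYY
RRRRRYYYY
RRRRRYYYY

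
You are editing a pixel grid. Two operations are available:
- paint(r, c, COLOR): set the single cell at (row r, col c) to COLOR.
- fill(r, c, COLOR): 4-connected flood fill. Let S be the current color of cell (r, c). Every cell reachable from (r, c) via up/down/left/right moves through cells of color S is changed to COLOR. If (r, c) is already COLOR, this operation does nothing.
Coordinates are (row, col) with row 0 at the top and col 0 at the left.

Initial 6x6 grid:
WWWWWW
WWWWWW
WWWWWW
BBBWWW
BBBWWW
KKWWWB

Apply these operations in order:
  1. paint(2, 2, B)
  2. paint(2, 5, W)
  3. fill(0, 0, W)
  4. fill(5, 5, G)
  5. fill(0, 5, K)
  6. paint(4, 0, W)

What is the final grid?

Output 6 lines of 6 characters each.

After op 1 paint(2,2,B):
WWWWWW
WWWWWW
WWBWWW
BBBWWW
BBBWWW
KKWWWB
After op 2 paint(2,5,W):
WWWWWW
WWWWWW
WWBWWW
BBBWWW
BBBWWW
KKWWWB
After op 3 fill(0,0,W) [0 cells changed]:
WWWWWW
WWWWWW
WWBWWW
BBBWWW
BBBWWW
KKWWWB
After op 4 fill(5,5,G) [1 cells changed]:
WWWWWW
WWWWWW
WWBWWW
BBBWWW
BBBWWW
KKWWWG
After op 5 fill(0,5,K) [26 cells changed]:
KKKKKK
KKKKKK
KKBKKK
BBBKKK
BBBKKK
KKKKKG
After op 6 paint(4,0,W):
KKKKKK
KKKKKK
KKBKKK
BBBKKK
WBBKKK
KKKKKG

Answer: KKKKKK
KKKKKK
KKBKKK
BBBKKK
WBBKKK
KKKKKG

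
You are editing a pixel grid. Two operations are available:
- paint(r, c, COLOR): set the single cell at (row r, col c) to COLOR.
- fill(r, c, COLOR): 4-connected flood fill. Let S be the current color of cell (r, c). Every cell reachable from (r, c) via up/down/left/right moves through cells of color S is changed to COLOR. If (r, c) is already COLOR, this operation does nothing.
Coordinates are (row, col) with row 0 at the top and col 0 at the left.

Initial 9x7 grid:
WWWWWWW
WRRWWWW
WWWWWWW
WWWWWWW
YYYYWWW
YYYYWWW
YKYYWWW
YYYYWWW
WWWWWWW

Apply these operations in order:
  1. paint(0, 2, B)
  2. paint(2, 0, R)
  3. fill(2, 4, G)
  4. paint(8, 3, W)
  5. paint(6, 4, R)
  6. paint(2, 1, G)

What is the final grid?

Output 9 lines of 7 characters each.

Answer: WWBGGGG
WRRGGGG
RGGGGGG
GGGGGGG
YYYYGGG
YYYYGGG
YKYYRGG
YYYYGGG
GGGWGGG

Derivation:
After op 1 paint(0,2,B):
WWBWWWW
WRRWWWW
WWWWWWW
WWWWWWW
YYYYWWW
YYYYWWW
YKYYWWW
YYYYWWW
WWWWWWW
After op 2 paint(2,0,R):
WWBWWWW
WRRWWWW
RWWWWWW
WWWWWWW
YYYYWWW
YYYYWWW
YKYYWWW
YYYYWWW
WWWWWWW
After op 3 fill(2,4,G) [40 cells changed]:
WWBGGGG
WRRGGGG
RGGGGGG
GGGGGGG
YYYYGGG
YYYYGGG
YKYYGGG
YYYYGGG
GGGGGGG
After op 4 paint(8,3,W):
WWBGGGG
WRRGGGG
RGGGGGG
GGGGGGG
YYYYGGG
YYYYGGG
YKYYGGG
YYYYGGG
GGGWGGG
After op 5 paint(6,4,R):
WWBGGGG
WRRGGGG
RGGGGGG
GGGGGGG
YYYYGGG
YYYYGGG
YKYYRGG
YYYYGGG
GGGWGGG
After op 6 paint(2,1,G):
WWBGGGG
WRRGGGG
RGGGGGG
GGGGGGG
YYYYGGG
YYYYGGG
YKYYRGG
YYYYGGG
GGGWGGG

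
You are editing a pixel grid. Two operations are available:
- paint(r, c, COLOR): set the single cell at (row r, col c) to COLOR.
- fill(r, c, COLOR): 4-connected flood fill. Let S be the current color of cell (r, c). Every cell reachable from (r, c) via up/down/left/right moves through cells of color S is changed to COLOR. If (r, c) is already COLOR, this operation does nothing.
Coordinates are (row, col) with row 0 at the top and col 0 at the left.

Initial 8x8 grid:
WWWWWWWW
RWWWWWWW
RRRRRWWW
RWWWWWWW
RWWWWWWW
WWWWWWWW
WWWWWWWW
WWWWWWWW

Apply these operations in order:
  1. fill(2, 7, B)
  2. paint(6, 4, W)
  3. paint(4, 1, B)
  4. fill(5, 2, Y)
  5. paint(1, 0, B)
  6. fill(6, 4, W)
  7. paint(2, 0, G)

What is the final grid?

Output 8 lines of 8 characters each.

Answer: YYYYYYYY
BYYYYYYY
GRRRRYYY
RYYYYYYY
RYYYYYYY
YYYYYYYY
YYYYWYYY
YYYYYYYY

Derivation:
After op 1 fill(2,7,B) [56 cells changed]:
BBBBBBBB
RBBBBBBB
RRRRRBBB
RBBBBBBB
RBBBBBBB
BBBBBBBB
BBBBBBBB
BBBBBBBB
After op 2 paint(6,4,W):
BBBBBBBB
RBBBBBBB
RRRRRBBB
RBBBBBBB
RBBBBBBB
BBBBBBBB
BBBBWBBB
BBBBBBBB
After op 3 paint(4,1,B):
BBBBBBBB
RBBBBBBB
RRRRRBBB
RBBBBBBB
RBBBBBBB
BBBBBBBB
BBBBWBBB
BBBBBBBB
After op 4 fill(5,2,Y) [55 cells changed]:
YYYYYYYY
RYYYYYYY
RRRRRYYY
RYYYYYYY
RYYYYYYY
YYYYYYYY
YYYYWYYY
YYYYYYYY
After op 5 paint(1,0,B):
YYYYYYYY
BYYYYYYY
RRRRRYYY
RYYYYYYY
RYYYYYYY
YYYYYYYY
YYYYWYYY
YYYYYYYY
After op 6 fill(6,4,W) [0 cells changed]:
YYYYYYYY
BYYYYYYY
RRRRRYYY
RYYYYYYY
RYYYYYYY
YYYYYYYY
YYYYWYYY
YYYYYYYY
After op 7 paint(2,0,G):
YYYYYYYY
BYYYYYYY
GRRRRYYY
RYYYYYYY
RYYYYYYY
YYYYYYYY
YYYYWYYY
YYYYYYYY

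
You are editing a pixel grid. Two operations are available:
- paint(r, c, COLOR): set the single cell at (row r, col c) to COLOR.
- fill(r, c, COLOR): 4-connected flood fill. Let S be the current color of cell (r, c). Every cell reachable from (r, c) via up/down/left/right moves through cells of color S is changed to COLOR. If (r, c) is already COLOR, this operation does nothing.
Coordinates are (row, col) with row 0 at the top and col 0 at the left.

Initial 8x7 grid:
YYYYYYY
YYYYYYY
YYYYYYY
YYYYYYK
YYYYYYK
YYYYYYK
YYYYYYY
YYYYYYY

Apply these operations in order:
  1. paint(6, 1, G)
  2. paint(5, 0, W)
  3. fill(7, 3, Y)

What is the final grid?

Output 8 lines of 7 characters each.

After op 1 paint(6,1,G):
YYYYYYY
YYYYYYY
YYYYYYY
YYYYYYK
YYYYYYK
YYYYYYK
YGYYYYY
YYYYYYY
After op 2 paint(5,0,W):
YYYYYYY
YYYYYYY
YYYYYYY
YYYYYYK
YYYYYYK
WYYYYYK
YGYYYYY
YYYYYYY
After op 3 fill(7,3,Y) [0 cells changed]:
YYYYYYY
YYYYYYY
YYYYYYY
YYYYYYK
YYYYYYK
WYYYYYK
YGYYYYY
YYYYYYY

Answer: YYYYYYY
YYYYYYY
YYYYYYY
YYYYYYK
YYYYYYK
WYYYYYK
YGYYYYY
YYYYYYY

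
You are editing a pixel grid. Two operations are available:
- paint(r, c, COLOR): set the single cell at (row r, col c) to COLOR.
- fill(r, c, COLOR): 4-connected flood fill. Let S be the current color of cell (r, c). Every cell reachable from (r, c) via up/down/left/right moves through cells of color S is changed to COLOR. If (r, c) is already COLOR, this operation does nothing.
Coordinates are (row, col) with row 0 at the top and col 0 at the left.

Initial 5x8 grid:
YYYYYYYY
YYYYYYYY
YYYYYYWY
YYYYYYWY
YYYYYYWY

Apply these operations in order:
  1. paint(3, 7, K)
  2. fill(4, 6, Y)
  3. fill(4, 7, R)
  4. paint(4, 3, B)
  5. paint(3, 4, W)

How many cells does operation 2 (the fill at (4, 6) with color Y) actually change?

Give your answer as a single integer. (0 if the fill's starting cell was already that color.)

After op 1 paint(3,7,K):
YYYYYYYY
YYYYYYYY
YYYYYYWY
YYYYYYWK
YYYYYYWY
After op 2 fill(4,6,Y) [3 cells changed]:
YYYYYYYY
YYYYYYYY
YYYYYYYY
YYYYYYYK
YYYYYYYY

Answer: 3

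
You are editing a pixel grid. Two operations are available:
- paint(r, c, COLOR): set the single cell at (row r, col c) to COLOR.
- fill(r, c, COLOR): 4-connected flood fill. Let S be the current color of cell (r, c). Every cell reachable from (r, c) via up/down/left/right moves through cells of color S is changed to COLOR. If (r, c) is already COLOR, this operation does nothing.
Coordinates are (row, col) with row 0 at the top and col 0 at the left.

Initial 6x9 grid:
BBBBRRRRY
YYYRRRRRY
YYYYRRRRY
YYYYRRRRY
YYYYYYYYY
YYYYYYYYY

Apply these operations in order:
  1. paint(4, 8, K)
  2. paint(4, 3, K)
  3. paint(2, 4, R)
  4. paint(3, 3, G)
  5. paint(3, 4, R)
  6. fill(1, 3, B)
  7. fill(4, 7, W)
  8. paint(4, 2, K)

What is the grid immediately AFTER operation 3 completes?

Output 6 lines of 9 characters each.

Answer: BBBBRRRRY
YYYRRRRRY
YYYYRRRRY
YYYYRRRRY
YYYKYYYYK
YYYYYYYYY

Derivation:
After op 1 paint(4,8,K):
BBBBRRRRY
YYYRRRRRY
YYYYRRRRY
YYYYRRRRY
YYYYYYYYK
YYYYYYYYY
After op 2 paint(4,3,K):
BBBBRRRRY
YYYRRRRRY
YYYYRRRRY
YYYYRRRRY
YYYKYYYYK
YYYYYYYYY
After op 3 paint(2,4,R):
BBBBRRRRY
YYYRRRRRY
YYYYRRRRY
YYYYRRRRY
YYYKYYYYK
YYYYYYYYY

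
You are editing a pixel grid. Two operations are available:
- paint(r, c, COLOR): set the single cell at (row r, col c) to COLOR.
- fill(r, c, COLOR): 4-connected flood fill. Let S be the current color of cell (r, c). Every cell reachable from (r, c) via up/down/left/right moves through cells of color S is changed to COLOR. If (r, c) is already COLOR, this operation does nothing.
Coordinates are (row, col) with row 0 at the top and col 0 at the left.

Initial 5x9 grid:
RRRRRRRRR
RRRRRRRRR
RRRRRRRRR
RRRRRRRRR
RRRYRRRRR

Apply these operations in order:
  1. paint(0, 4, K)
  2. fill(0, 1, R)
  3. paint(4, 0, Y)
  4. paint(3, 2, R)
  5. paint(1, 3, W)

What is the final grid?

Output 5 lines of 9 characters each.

After op 1 paint(0,4,K):
RRRRKRRRR
RRRRRRRRR
RRRRRRRRR
RRRRRRRRR
RRRYRRRRR
After op 2 fill(0,1,R) [0 cells changed]:
RRRRKRRRR
RRRRRRRRR
RRRRRRRRR
RRRRRRRRR
RRRYRRRRR
After op 3 paint(4,0,Y):
RRRRKRRRR
RRRRRRRRR
RRRRRRRRR
RRRRRRRRR
YRRYRRRRR
After op 4 paint(3,2,R):
RRRRKRRRR
RRRRRRRRR
RRRRRRRRR
RRRRRRRRR
YRRYRRRRR
After op 5 paint(1,3,W):
RRRRKRRRR
RRRWRRRRR
RRRRRRRRR
RRRRRRRRR
YRRYRRRRR

Answer: RRRRKRRRR
RRRWRRRRR
RRRRRRRRR
RRRRRRRRR
YRRYRRRRR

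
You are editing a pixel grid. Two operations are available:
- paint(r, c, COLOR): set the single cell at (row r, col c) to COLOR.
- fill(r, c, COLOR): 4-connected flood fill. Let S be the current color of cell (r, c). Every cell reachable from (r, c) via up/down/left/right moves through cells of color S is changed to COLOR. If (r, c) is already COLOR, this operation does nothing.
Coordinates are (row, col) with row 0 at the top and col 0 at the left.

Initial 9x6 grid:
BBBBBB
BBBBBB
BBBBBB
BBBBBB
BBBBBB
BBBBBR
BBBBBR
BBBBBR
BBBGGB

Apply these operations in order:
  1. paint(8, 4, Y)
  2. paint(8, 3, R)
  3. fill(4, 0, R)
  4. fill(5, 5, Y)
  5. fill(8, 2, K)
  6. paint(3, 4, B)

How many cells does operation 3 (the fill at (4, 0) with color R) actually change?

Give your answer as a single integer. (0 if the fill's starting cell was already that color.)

Answer: 48

Derivation:
After op 1 paint(8,4,Y):
BBBBBB
BBBBBB
BBBBBB
BBBBBB
BBBBBB
BBBBBR
BBBBBR
BBBBBR
BBBGYB
After op 2 paint(8,3,R):
BBBBBB
BBBBBB
BBBBBB
BBBBBB
BBBBBB
BBBBBR
BBBBBR
BBBBBR
BBBRYB
After op 3 fill(4,0,R) [48 cells changed]:
RRRRRR
RRRRRR
RRRRRR
RRRRRR
RRRRRR
RRRRRR
RRRRRR
RRRRRR
RRRRYB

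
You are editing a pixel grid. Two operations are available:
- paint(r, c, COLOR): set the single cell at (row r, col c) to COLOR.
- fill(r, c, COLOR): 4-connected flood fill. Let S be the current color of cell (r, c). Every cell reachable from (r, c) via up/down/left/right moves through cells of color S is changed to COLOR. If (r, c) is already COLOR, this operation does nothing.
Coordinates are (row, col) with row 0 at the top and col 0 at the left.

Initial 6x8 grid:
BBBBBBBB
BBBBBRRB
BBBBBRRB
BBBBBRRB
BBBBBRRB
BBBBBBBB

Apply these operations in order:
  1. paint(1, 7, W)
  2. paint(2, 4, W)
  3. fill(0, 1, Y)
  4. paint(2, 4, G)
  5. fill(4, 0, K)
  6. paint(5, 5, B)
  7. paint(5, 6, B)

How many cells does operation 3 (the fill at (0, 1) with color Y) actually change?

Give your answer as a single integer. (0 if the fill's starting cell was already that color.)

After op 1 paint(1,7,W):
BBBBBBBB
BBBBBRRW
BBBBBRRB
BBBBBRRB
BBBBBRRB
BBBBBBBB
After op 2 paint(2,4,W):
BBBBBBBB
BBBBBRRW
BBBBWRRB
BBBBBRRB
BBBBBRRB
BBBBBBBB
After op 3 fill(0,1,Y) [38 cells changed]:
YYYYYYYY
YYYYYRRW
YYYYWRRY
YYYYYRRY
YYYYYRRY
YYYYYYYY

Answer: 38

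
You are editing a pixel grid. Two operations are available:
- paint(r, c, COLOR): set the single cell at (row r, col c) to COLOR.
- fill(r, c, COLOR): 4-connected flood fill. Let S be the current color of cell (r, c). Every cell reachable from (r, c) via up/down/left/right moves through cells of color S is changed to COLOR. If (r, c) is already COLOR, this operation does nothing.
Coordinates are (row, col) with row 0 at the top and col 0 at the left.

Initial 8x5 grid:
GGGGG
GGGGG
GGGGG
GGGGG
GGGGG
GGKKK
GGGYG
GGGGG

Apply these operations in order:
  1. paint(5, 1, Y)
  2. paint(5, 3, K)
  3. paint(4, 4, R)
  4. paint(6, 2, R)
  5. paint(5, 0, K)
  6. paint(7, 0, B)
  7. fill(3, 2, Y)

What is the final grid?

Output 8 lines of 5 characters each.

After op 1 paint(5,1,Y):
GGGGG
GGGGG
GGGGG
GGGGG
GGGGG
GYKKK
GGGYG
GGGGG
After op 2 paint(5,3,K):
GGGGG
GGGGG
GGGGG
GGGGG
GGGGG
GYKKK
GGGYG
GGGGG
After op 3 paint(4,4,R):
GGGGG
GGGGG
GGGGG
GGGGG
GGGGR
GYKKK
GGGYG
GGGGG
After op 4 paint(6,2,R):
GGGGG
GGGGG
GGGGG
GGGGG
GGGGR
GYKKK
GGRYG
GGGGG
After op 5 paint(5,0,K):
GGGGG
GGGGG
GGGGG
GGGGG
GGGGR
KYKKK
GGRYG
GGGGG
After op 6 paint(7,0,B):
GGGGG
GGGGG
GGGGG
GGGGG
GGGGR
KYKKK
GGRYG
BGGGG
After op 7 fill(3,2,Y) [24 cells changed]:
YYYYY
YYYYY
YYYYY
YYYYY
YYYYR
KYKKK
GGRYG
BGGGG

Answer: YYYYY
YYYYY
YYYYY
YYYYY
YYYYR
KYKKK
GGRYG
BGGGG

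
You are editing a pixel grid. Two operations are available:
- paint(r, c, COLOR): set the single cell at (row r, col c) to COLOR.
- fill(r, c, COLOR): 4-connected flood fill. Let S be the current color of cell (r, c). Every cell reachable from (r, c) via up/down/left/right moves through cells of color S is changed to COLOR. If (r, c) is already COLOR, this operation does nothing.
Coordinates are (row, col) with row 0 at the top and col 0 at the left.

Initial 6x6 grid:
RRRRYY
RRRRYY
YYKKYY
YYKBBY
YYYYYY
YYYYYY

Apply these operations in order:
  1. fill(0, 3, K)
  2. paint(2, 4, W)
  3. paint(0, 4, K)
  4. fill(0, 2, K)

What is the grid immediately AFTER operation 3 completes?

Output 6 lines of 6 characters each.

After op 1 fill(0,3,K) [8 cells changed]:
KKKKYY
KKKKYY
YYKKYY
YYKBBY
YYYYYY
YYYYYY
After op 2 paint(2,4,W):
KKKKYY
KKKKYY
YYKKWY
YYKBBY
YYYYYY
YYYYYY
After op 3 paint(0,4,K):
KKKKKY
KKKKYY
YYKKWY
YYKBBY
YYYYYY
YYYYYY

Answer: KKKKKY
KKKKYY
YYKKWY
YYKBBY
YYYYYY
YYYYYY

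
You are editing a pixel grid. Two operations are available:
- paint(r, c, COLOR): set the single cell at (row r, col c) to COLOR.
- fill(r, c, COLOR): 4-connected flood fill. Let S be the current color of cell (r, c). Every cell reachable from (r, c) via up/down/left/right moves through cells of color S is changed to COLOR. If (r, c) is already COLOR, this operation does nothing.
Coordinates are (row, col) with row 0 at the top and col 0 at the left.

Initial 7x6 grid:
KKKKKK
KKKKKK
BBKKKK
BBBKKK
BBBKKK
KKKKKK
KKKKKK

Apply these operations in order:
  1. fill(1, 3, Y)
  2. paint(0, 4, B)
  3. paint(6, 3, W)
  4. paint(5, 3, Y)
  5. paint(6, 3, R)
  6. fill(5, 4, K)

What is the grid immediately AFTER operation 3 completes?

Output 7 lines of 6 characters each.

Answer: YYYYBY
YYYYYY
BBYYYY
BBBYYY
BBBYYY
YYYYYY
YYYWYY

Derivation:
After op 1 fill(1,3,Y) [34 cells changed]:
YYYYYY
YYYYYY
BBYYYY
BBBYYY
BBBYYY
YYYYYY
YYYYYY
After op 2 paint(0,4,B):
YYYYBY
YYYYYY
BBYYYY
BBBYYY
BBBYYY
YYYYYY
YYYYYY
After op 3 paint(6,3,W):
YYYYBY
YYYYYY
BBYYYY
BBBYYY
BBBYYY
YYYYYY
YYYWYY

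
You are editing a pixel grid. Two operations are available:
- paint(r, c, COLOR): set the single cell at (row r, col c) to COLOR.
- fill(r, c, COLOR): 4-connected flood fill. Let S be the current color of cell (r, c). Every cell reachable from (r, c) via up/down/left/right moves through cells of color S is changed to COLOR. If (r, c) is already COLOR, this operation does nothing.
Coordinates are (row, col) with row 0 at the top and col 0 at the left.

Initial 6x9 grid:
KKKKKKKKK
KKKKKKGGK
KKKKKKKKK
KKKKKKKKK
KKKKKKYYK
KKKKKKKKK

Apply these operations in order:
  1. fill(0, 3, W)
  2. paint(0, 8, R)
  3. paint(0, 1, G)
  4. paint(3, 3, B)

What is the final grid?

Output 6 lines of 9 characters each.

After op 1 fill(0,3,W) [50 cells changed]:
WWWWWWWWW
WWWWWWGGW
WWWWWWWWW
WWWWWWWWW
WWWWWWYYW
WWWWWWWWW
After op 2 paint(0,8,R):
WWWWWWWWR
WWWWWWGGW
WWWWWWWWW
WWWWWWWWW
WWWWWWYYW
WWWWWWWWW
After op 3 paint(0,1,G):
WGWWWWWWR
WWWWWWGGW
WWWWWWWWW
WWWWWWWWW
WWWWWWYYW
WWWWWWWWW
After op 4 paint(3,3,B):
WGWWWWWWR
WWWWWWGGW
WWWWWWWWW
WWWBWWWWW
WWWWWWYYW
WWWWWWWWW

Answer: WGWWWWWWR
WWWWWWGGW
WWWWWWWWW
WWWBWWWWW
WWWWWWYYW
WWWWWWWWW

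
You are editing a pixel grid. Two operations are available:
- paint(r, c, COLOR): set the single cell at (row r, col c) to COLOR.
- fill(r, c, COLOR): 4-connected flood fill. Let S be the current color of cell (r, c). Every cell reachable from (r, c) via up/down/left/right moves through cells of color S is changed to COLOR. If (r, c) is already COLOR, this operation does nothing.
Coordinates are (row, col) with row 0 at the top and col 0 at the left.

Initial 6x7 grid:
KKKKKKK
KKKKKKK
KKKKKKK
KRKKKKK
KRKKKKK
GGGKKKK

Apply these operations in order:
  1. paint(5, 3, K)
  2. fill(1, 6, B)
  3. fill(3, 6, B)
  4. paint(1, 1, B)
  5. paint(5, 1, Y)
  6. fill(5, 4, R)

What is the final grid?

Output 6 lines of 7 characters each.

Answer: RRRRRRR
RRRRRRR
RRRRRRR
RRRRRRR
RRRRRRR
GYGRRRR

Derivation:
After op 1 paint(5,3,K):
KKKKKKK
KKKKKKK
KKKKKKK
KRKKKKK
KRKKKKK
GGGKKKK
After op 2 fill(1,6,B) [37 cells changed]:
BBBBBBB
BBBBBBB
BBBBBBB
BRBBBBB
BRBBBBB
GGGBBBB
After op 3 fill(3,6,B) [0 cells changed]:
BBBBBBB
BBBBBBB
BBBBBBB
BRBBBBB
BRBBBBB
GGGBBBB
After op 4 paint(1,1,B):
BBBBBBB
BBBBBBB
BBBBBBB
BRBBBBB
BRBBBBB
GGGBBBB
After op 5 paint(5,1,Y):
BBBBBBB
BBBBBBB
BBBBBBB
BRBBBBB
BRBBBBB
GYGBBBB
After op 6 fill(5,4,R) [37 cells changed]:
RRRRRRR
RRRRRRR
RRRRRRR
RRRRRRR
RRRRRRR
GYGRRRR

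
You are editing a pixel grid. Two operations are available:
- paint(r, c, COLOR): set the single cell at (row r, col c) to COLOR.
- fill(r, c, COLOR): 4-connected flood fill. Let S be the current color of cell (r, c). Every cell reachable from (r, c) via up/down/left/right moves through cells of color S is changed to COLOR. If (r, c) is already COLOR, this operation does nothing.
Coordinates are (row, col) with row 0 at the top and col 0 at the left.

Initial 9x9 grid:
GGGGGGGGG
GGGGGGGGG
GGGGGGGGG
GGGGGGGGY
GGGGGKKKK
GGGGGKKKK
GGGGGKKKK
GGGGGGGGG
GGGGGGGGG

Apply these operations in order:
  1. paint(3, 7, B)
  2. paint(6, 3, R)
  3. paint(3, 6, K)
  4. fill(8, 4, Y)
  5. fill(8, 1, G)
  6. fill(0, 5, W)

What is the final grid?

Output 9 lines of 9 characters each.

Answer: WWWWWWWWW
WWWWWWWWW
WWWWWWWWW
WWWWWWKBW
WWWWWKKKK
WWWWWKKKK
WWWRWKKKK
WWWWWWWWW
WWWWWWWWW

Derivation:
After op 1 paint(3,7,B):
GGGGGGGGG
GGGGGGGGG
GGGGGGGGG
GGGGGGGBY
GGGGGKKKK
GGGGGKKKK
GGGGGKKKK
GGGGGGGGG
GGGGGGGGG
After op 2 paint(6,3,R):
GGGGGGGGG
GGGGGGGGG
GGGGGGGGG
GGGGGGGBY
GGGGGKKKK
GGGGGKKKK
GGGRGKKKK
GGGGGGGGG
GGGGGGGGG
After op 3 paint(3,6,K):
GGGGGGGGG
GGGGGGGGG
GGGGGGGGG
GGGGGGKBY
GGGGGKKKK
GGGGGKKKK
GGGRGKKKK
GGGGGGGGG
GGGGGGGGG
After op 4 fill(8,4,Y) [65 cells changed]:
YYYYYYYYY
YYYYYYYYY
YYYYYYYYY
YYYYYYKBY
YYYYYKKKK
YYYYYKKKK
YYYRYKKKK
YYYYYYYYY
YYYYYYYYY
After op 5 fill(8,1,G) [66 cells changed]:
GGGGGGGGG
GGGGGGGGG
GGGGGGGGG
GGGGGGKBG
GGGGGKKKK
GGGGGKKKK
GGGRGKKKK
GGGGGGGGG
GGGGGGGGG
After op 6 fill(0,5,W) [66 cells changed]:
WWWWWWWWW
WWWWWWWWW
WWWWWWWWW
WWWWWWKBW
WWWWWKKKK
WWWWWKKKK
WWWRWKKKK
WWWWWWWWW
WWWWWWWWW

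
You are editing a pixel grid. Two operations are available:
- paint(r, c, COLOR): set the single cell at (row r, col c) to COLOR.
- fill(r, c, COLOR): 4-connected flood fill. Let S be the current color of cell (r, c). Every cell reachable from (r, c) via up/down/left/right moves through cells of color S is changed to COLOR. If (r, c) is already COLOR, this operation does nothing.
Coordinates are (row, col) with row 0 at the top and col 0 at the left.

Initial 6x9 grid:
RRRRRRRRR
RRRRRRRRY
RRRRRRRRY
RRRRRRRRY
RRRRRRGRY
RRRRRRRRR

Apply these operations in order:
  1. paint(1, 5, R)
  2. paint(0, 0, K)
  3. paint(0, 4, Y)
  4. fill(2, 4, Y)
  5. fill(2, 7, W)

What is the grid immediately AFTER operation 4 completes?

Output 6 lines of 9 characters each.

Answer: KYYYYYYYY
YYYYYYYYY
YYYYYYYYY
YYYYYYYYY
YYYYYYGYY
YYYYYYYYY

Derivation:
After op 1 paint(1,5,R):
RRRRRRRRR
RRRRRRRRY
RRRRRRRRY
RRRRRRRRY
RRRRRRGRY
RRRRRRRRR
After op 2 paint(0,0,K):
KRRRRRRRR
RRRRRRRRY
RRRRRRRRY
RRRRRRRRY
RRRRRRGRY
RRRRRRRRR
After op 3 paint(0,4,Y):
KRRRYRRRR
RRRRRRRRY
RRRRRRRRY
RRRRRRRRY
RRRRRRGRY
RRRRRRRRR
After op 4 fill(2,4,Y) [47 cells changed]:
KYYYYYYYY
YYYYYYYYY
YYYYYYYYY
YYYYYYYYY
YYYYYYGYY
YYYYYYYYY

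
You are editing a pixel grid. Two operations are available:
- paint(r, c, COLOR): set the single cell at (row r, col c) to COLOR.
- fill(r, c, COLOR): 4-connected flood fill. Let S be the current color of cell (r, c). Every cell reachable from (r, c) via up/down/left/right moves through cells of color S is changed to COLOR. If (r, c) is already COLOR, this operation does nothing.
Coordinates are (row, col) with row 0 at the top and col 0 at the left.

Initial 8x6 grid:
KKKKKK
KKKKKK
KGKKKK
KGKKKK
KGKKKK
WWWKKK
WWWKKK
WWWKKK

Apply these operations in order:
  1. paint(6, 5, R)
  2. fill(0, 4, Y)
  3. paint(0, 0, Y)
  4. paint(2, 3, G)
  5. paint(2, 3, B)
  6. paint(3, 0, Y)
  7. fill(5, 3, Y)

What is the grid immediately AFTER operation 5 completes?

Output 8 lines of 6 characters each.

Answer: YYYYYY
YYYYYY
YGYBYY
YGYYYY
YGYYYY
WWWYYY
WWWYYR
WWWYYY

Derivation:
After op 1 paint(6,5,R):
KKKKKK
KKKKKK
KGKKKK
KGKKKK
KGKKKK
WWWKKK
WWWKKR
WWWKKK
After op 2 fill(0,4,Y) [35 cells changed]:
YYYYYY
YYYYYY
YGYYYY
YGYYYY
YGYYYY
WWWYYY
WWWYYR
WWWYYY
After op 3 paint(0,0,Y):
YYYYYY
YYYYYY
YGYYYY
YGYYYY
YGYYYY
WWWYYY
WWWYYR
WWWYYY
After op 4 paint(2,3,G):
YYYYYY
YYYYYY
YGYGYY
YGYYYY
YGYYYY
WWWYYY
WWWYYR
WWWYYY
After op 5 paint(2,3,B):
YYYYYY
YYYYYY
YGYBYY
YGYYYY
YGYYYY
WWWYYY
WWWYYR
WWWYYY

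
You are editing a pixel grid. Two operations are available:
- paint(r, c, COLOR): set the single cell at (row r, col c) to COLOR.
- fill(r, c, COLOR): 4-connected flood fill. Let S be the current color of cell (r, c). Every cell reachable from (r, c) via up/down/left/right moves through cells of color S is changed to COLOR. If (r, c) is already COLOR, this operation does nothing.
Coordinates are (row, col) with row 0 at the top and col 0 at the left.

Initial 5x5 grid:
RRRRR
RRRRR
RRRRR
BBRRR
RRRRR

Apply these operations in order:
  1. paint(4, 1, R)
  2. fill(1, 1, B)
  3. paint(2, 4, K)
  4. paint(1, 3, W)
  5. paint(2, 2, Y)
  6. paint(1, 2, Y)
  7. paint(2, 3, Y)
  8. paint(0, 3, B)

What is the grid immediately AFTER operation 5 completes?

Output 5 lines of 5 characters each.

Answer: BBBBB
BBBWB
BBYBK
BBBBB
BBBBB

Derivation:
After op 1 paint(4,1,R):
RRRRR
RRRRR
RRRRR
BBRRR
RRRRR
After op 2 fill(1,1,B) [23 cells changed]:
BBBBB
BBBBB
BBBBB
BBBBB
BBBBB
After op 3 paint(2,4,K):
BBBBB
BBBBB
BBBBK
BBBBB
BBBBB
After op 4 paint(1,3,W):
BBBBB
BBBWB
BBBBK
BBBBB
BBBBB
After op 5 paint(2,2,Y):
BBBBB
BBBWB
BBYBK
BBBBB
BBBBB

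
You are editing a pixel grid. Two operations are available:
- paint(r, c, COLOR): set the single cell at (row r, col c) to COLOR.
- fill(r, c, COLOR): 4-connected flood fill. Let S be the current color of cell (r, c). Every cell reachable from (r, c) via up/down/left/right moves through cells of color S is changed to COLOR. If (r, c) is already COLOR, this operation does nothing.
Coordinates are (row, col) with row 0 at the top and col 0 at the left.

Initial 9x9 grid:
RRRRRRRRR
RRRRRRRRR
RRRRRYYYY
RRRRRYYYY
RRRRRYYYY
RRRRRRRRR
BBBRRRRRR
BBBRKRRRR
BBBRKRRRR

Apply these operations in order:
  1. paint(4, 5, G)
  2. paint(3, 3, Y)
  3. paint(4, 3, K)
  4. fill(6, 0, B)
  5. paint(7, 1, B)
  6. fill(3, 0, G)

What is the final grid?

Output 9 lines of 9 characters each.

Answer: GGGGGGGGG
GGGGGGGGG
GGGGGYYYY
GGGYGYYYY
GGGKGGYYY
GGGGGGGGG
BBBGGGGGG
BBBGKGGGG
BBBGKGGGG

Derivation:
After op 1 paint(4,5,G):
RRRRRRRRR
RRRRRRRRR
RRRRRYYYY
RRRRRYYYY
RRRRRGYYY
RRRRRRRRR
BBBRRRRRR
BBBRKRRRR
BBBRKRRRR
After op 2 paint(3,3,Y):
RRRRRRRRR
RRRRRRRRR
RRRRRYYYY
RRRYRYYYY
RRRRRGYYY
RRRRRRRRR
BBBRRRRRR
BBBRKRRRR
BBBRKRRRR
After op 3 paint(4,3,K):
RRRRRRRRR
RRRRRRRRR
RRRRRYYYY
RRRYRYYYY
RRRKRGYYY
RRRRRRRRR
BBBRRRRRR
BBBRKRRRR
BBBRKRRRR
After op 4 fill(6,0,B) [0 cells changed]:
RRRRRRRRR
RRRRRRRRR
RRRRRYYYY
RRRYRYYYY
RRRKRGYYY
RRRRRRRRR
BBBRRRRRR
BBBRKRRRR
BBBRKRRRR
After op 5 paint(7,1,B):
RRRRRRRRR
RRRRRRRRR
RRRRRYYYY
RRRYRYYYY
RRRKRGYYY
RRRRRRRRR
BBBRRRRRR
BBBRKRRRR
BBBRKRRRR
After op 6 fill(3,0,G) [56 cells changed]:
GGGGGGGGG
GGGGGGGGG
GGGGGYYYY
GGGYGYYYY
GGGKGGYYY
GGGGGGGGG
BBBGGGGGG
BBBGKGGGG
BBBGKGGGG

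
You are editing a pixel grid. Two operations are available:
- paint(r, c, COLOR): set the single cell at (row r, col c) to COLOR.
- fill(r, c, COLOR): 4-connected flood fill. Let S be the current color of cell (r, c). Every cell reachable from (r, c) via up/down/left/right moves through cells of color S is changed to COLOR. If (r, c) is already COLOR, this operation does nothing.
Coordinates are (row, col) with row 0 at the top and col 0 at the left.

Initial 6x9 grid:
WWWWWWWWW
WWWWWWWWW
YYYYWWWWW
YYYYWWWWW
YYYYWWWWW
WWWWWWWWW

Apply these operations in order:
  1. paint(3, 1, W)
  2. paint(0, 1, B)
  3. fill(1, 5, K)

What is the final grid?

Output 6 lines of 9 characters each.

Answer: KBKKKKKKK
KKKKKKKKK
YYYYKKKKK
YWYYKKKKK
YYYYKKKKK
KKKKKKKKK

Derivation:
After op 1 paint(3,1,W):
WWWWWWWWW
WWWWWWWWW
YYYYWWWWW
YWYYWWWWW
YYYYWWWWW
WWWWWWWWW
After op 2 paint(0,1,B):
WBWWWWWWW
WWWWWWWWW
YYYYWWWWW
YWYYWWWWW
YYYYWWWWW
WWWWWWWWW
After op 3 fill(1,5,K) [41 cells changed]:
KBKKKKKKK
KKKKKKKKK
YYYYKKKKK
YWYYKKKKK
YYYYKKKKK
KKKKKKKKK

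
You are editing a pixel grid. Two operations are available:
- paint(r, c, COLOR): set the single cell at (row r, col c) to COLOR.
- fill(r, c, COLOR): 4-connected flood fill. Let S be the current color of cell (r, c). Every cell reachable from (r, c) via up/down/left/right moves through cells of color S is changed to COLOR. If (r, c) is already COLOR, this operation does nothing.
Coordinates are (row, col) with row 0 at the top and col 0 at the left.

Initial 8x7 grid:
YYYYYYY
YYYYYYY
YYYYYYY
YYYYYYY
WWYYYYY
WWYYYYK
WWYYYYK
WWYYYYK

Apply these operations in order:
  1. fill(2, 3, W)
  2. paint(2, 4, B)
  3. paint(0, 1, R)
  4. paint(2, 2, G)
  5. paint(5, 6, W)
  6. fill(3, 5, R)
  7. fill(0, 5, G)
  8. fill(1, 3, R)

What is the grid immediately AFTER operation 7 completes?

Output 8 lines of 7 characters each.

Answer: GGGGGGG
GGGGGGG
GGGGBGG
GGGGGGG
GGGGGGG
GGGGGGG
GGGGGGK
GGGGGGK

Derivation:
After op 1 fill(2,3,W) [45 cells changed]:
WWWWWWW
WWWWWWW
WWWWWWW
WWWWWWW
WWWWWWW
WWWWWWK
WWWWWWK
WWWWWWK
After op 2 paint(2,4,B):
WWWWWWW
WWWWWWW
WWWWBWW
WWWWWWW
WWWWWWW
WWWWWWK
WWWWWWK
WWWWWWK
After op 3 paint(0,1,R):
WRWWWWW
WWWWWWW
WWWWBWW
WWWWWWW
WWWWWWW
WWWWWWK
WWWWWWK
WWWWWWK
After op 4 paint(2,2,G):
WRWWWWW
WWWWWWW
WWGWBWW
WWWWWWW
WWWWWWW
WWWWWWK
WWWWWWK
WWWWWWK
After op 5 paint(5,6,W):
WRWWWWW
WWWWWWW
WWGWBWW
WWWWWWW
WWWWWWW
WWWWWWW
WWWWWWK
WWWWWWK
After op 6 fill(3,5,R) [51 cells changed]:
RRRRRRR
RRRRRRR
RRGRBRR
RRRRRRR
RRRRRRR
RRRRRRR
RRRRRRK
RRRRRRK
After op 7 fill(0,5,G) [52 cells changed]:
GGGGGGG
GGGGGGG
GGGGBGG
GGGGGGG
GGGGGGG
GGGGGGG
GGGGGGK
GGGGGGK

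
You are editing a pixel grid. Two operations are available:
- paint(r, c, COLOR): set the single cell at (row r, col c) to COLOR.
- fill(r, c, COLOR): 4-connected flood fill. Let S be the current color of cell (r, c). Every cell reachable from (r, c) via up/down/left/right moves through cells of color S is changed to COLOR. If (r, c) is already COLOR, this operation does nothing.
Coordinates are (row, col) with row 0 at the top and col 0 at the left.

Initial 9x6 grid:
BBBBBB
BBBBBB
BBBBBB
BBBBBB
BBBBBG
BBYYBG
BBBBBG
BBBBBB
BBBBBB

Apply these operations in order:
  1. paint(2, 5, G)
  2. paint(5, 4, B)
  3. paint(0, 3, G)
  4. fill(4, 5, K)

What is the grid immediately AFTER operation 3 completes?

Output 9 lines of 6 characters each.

Answer: BBBGBB
BBBBBB
BBBBBG
BBBBBB
BBBBBG
BBYYBG
BBBBBG
BBBBBB
BBBBBB

Derivation:
After op 1 paint(2,5,G):
BBBBBB
BBBBBB
BBBBBG
BBBBBB
BBBBBG
BBYYBG
BBBBBG
BBBBBB
BBBBBB
After op 2 paint(5,4,B):
BBBBBB
BBBBBB
BBBBBG
BBBBBB
BBBBBG
BBYYBG
BBBBBG
BBBBBB
BBBBBB
After op 3 paint(0,3,G):
BBBGBB
BBBBBB
BBBBBG
BBBBBB
BBBBBG
BBYYBG
BBBBBG
BBBBBB
BBBBBB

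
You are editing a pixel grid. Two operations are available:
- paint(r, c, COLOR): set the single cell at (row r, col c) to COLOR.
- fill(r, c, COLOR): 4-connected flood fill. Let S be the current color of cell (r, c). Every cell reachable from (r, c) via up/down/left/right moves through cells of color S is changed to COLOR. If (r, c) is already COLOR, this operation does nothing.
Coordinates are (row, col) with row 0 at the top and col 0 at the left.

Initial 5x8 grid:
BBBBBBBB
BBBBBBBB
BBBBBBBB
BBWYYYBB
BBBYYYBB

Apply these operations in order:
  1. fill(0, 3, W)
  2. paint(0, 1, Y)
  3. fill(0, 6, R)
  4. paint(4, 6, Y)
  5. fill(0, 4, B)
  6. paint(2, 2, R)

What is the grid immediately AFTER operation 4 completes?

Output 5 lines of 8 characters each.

Answer: RYRRRRRR
RRRRRRRR
RRRRRRRR
RRRYYYRR
RRRYYYYR

Derivation:
After op 1 fill(0,3,W) [33 cells changed]:
WWWWWWWW
WWWWWWWW
WWWWWWWW
WWWYYYWW
WWWYYYWW
After op 2 paint(0,1,Y):
WYWWWWWW
WWWWWWWW
WWWWWWWW
WWWYYYWW
WWWYYYWW
After op 3 fill(0,6,R) [33 cells changed]:
RYRRRRRR
RRRRRRRR
RRRRRRRR
RRRYYYRR
RRRYYYRR
After op 4 paint(4,6,Y):
RYRRRRRR
RRRRRRRR
RRRRRRRR
RRRYYYRR
RRRYYYYR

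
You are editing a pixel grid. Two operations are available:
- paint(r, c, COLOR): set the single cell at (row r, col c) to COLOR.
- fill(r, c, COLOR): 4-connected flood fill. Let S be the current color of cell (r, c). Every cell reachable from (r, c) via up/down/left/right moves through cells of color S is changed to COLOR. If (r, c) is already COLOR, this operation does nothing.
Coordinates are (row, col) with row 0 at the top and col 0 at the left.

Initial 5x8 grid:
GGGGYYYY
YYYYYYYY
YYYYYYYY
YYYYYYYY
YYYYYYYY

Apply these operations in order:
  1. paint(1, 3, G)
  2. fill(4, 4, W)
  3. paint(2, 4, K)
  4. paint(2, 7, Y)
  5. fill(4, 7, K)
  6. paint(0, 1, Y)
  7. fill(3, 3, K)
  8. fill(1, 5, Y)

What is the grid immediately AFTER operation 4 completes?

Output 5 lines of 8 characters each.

After op 1 paint(1,3,G):
GGGGYYYY
YYYGYYYY
YYYYYYYY
YYYYYYYY
YYYYYYYY
After op 2 fill(4,4,W) [35 cells changed]:
GGGGWWWW
WWWGWWWW
WWWWWWWW
WWWWWWWW
WWWWWWWW
After op 3 paint(2,4,K):
GGGGWWWW
WWWGWWWW
WWWWKWWW
WWWWWWWW
WWWWWWWW
After op 4 paint(2,7,Y):
GGGGWWWW
WWWGWWWW
WWWWKWWY
WWWWWWWW
WWWWWWWW

Answer: GGGGWWWW
WWWGWWWW
WWWWKWWY
WWWWWWWW
WWWWWWWW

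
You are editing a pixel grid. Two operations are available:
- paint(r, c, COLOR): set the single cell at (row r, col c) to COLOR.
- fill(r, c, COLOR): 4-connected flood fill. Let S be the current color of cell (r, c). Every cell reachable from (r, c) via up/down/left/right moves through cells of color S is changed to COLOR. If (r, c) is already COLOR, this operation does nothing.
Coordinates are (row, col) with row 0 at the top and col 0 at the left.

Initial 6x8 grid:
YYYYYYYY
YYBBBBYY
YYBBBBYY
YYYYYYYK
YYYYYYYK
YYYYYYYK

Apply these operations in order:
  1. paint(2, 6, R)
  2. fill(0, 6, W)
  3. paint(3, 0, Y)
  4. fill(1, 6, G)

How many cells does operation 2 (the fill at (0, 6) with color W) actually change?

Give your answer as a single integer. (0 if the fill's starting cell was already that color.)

After op 1 paint(2,6,R):
YYYYYYYY
YYBBBBYY
YYBBBBRY
YYYYYYYK
YYYYYYYK
YYYYYYYK
After op 2 fill(0,6,W) [36 cells changed]:
WWWWWWWW
WWBBBBWW
WWBBBBRW
WWWWWWWK
WWWWWWWK
WWWWWWWK

Answer: 36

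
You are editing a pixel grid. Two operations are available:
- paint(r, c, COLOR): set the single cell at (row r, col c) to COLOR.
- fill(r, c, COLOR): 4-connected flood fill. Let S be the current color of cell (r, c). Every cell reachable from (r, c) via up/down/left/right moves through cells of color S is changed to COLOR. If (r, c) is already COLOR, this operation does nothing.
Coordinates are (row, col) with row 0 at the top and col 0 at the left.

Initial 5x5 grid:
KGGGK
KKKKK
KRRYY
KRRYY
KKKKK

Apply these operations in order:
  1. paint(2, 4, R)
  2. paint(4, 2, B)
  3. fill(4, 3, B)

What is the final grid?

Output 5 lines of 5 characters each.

After op 1 paint(2,4,R):
KGGGK
KKKKK
KRRYR
KRRYY
KKKKK
After op 2 paint(4,2,B):
KGGGK
KKKKK
KRRYR
KRRYY
KKBKK
After op 3 fill(4,3,B) [2 cells changed]:
KGGGK
KKKKK
KRRYR
KRRYY
KKBBB

Answer: KGGGK
KKKKK
KRRYR
KRRYY
KKBBB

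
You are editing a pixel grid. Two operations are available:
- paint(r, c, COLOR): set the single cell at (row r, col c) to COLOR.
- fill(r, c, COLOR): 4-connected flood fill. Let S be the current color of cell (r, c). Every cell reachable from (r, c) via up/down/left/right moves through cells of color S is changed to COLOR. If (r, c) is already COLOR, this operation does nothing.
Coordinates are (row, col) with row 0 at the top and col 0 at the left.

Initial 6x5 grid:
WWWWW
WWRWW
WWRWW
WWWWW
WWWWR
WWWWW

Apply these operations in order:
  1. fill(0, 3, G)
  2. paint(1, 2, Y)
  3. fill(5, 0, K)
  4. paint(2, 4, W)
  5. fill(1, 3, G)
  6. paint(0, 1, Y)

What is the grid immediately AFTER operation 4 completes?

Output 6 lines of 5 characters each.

Answer: KKKKK
KKYKK
KKRKW
KKKKK
KKKKR
KKKKK

Derivation:
After op 1 fill(0,3,G) [27 cells changed]:
GGGGG
GGRGG
GGRGG
GGGGG
GGGGR
GGGGG
After op 2 paint(1,2,Y):
GGGGG
GGYGG
GGRGG
GGGGG
GGGGR
GGGGG
After op 3 fill(5,0,K) [27 cells changed]:
KKKKK
KKYKK
KKRKK
KKKKK
KKKKR
KKKKK
After op 4 paint(2,4,W):
KKKKK
KKYKK
KKRKW
KKKKK
KKKKR
KKKKK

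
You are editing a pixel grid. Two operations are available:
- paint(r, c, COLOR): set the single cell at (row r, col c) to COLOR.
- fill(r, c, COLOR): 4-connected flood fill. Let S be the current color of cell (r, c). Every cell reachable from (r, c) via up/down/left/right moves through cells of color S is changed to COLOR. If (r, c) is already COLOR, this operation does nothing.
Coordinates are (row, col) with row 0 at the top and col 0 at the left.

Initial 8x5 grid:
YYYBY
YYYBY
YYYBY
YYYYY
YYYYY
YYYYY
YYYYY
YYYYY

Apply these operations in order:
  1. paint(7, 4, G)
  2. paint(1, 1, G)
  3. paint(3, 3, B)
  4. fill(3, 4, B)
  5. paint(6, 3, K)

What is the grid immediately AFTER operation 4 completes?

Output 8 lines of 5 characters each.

After op 1 paint(7,4,G):
YYYBY
YYYBY
YYYBY
YYYYY
YYYYY
YYYYY
YYYYY
YYYYG
After op 2 paint(1,1,G):
YYYBY
YGYBY
YYYBY
YYYYY
YYYYY
YYYYY
YYYYY
YYYYG
After op 3 paint(3,3,B):
YYYBY
YGYBY
YYYBY
YYYBY
YYYYY
YYYYY
YYYYY
YYYYG
After op 4 fill(3,4,B) [34 cells changed]:
BBBBB
BGBBB
BBBBB
BBBBB
BBBBB
BBBBB
BBBBB
BBBBG

Answer: BBBBB
BGBBB
BBBBB
BBBBB
BBBBB
BBBBB
BBBBB
BBBBG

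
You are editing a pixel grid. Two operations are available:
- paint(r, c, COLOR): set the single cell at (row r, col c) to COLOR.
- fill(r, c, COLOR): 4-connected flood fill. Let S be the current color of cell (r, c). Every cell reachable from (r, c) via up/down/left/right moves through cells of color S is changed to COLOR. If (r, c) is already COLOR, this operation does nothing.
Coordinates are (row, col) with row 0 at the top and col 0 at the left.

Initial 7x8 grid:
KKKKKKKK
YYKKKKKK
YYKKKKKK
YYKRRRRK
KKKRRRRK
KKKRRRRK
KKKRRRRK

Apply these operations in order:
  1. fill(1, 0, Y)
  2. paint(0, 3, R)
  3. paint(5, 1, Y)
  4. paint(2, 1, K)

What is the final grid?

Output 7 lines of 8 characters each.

Answer: KKKRKKKK
YYKKKKKK
YKKKKKKK
YYKRRRRK
KKKRRRRK
KYKRRRRK
KKKRRRRK

Derivation:
After op 1 fill(1,0,Y) [0 cells changed]:
KKKKKKKK
YYKKKKKK
YYKKKKKK
YYKRRRRK
KKKRRRRK
KKKRRRRK
KKKRRRRK
After op 2 paint(0,3,R):
KKKRKKKK
YYKKKKKK
YYKKKKKK
YYKRRRRK
KKKRRRRK
KKKRRRRK
KKKRRRRK
After op 3 paint(5,1,Y):
KKKRKKKK
YYKKKKKK
YYKKKKKK
YYKRRRRK
KKKRRRRK
KYKRRRRK
KKKRRRRK
After op 4 paint(2,1,K):
KKKRKKKK
YYKKKKKK
YKKKKKKK
YYKRRRRK
KKKRRRRK
KYKRRRRK
KKKRRRRK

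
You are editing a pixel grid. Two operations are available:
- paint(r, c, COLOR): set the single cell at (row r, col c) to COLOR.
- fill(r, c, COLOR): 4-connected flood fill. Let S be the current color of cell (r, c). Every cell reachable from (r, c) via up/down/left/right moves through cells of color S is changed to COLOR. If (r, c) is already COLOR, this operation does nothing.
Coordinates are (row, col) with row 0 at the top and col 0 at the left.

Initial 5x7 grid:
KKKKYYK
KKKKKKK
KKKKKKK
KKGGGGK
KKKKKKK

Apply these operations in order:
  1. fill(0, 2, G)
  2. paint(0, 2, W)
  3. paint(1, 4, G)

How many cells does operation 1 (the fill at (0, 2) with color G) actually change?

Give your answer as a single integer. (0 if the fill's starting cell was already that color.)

After op 1 fill(0,2,G) [29 cells changed]:
GGGGYYG
GGGGGGG
GGGGGGG
GGGGGGG
GGGGGGG

Answer: 29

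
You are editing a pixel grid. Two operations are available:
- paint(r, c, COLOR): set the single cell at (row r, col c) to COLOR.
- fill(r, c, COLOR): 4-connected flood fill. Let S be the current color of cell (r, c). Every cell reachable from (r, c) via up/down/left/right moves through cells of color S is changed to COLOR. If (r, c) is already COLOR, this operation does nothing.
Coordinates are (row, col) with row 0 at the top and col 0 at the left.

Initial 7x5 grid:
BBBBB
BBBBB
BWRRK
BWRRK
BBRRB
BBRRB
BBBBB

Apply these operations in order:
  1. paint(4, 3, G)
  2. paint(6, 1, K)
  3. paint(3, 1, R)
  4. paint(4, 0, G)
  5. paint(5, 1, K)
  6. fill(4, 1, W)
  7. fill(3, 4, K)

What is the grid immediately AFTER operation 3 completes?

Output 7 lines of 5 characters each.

After op 1 paint(4,3,G):
BBBBB
BBBBB
BWRRK
BWRRK
BBRGB
BBRRB
BBBBB
After op 2 paint(6,1,K):
BBBBB
BBBBB
BWRRK
BWRRK
BBRGB
BBRRB
BKBBB
After op 3 paint(3,1,R):
BBBBB
BBBBB
BWRRK
BRRRK
BBRGB
BBRRB
BKBBB

Answer: BBBBB
BBBBB
BWRRK
BRRRK
BBRGB
BBRRB
BKBBB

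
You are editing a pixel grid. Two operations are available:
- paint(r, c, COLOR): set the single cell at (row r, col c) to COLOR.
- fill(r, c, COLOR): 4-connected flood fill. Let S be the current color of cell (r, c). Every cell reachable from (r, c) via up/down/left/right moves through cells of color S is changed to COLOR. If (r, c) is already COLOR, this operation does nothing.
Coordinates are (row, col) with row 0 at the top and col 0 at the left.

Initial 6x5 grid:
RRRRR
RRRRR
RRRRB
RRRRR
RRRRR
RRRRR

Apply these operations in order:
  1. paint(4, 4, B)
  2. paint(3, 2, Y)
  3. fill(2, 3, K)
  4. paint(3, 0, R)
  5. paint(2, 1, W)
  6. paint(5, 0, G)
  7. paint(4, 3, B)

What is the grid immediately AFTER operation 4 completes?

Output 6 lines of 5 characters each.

After op 1 paint(4,4,B):
RRRRR
RRRRR
RRRRB
RRRRR
RRRRB
RRRRR
After op 2 paint(3,2,Y):
RRRRR
RRRRR
RRRRB
RRYRR
RRRRB
RRRRR
After op 3 fill(2,3,K) [27 cells changed]:
KKKKK
KKKKK
KKKKB
KKYKK
KKKKB
KKKKK
After op 4 paint(3,0,R):
KKKKK
KKKKK
KKKKB
RKYKK
KKKKB
KKKKK

Answer: KKKKK
KKKKK
KKKKB
RKYKK
KKKKB
KKKKK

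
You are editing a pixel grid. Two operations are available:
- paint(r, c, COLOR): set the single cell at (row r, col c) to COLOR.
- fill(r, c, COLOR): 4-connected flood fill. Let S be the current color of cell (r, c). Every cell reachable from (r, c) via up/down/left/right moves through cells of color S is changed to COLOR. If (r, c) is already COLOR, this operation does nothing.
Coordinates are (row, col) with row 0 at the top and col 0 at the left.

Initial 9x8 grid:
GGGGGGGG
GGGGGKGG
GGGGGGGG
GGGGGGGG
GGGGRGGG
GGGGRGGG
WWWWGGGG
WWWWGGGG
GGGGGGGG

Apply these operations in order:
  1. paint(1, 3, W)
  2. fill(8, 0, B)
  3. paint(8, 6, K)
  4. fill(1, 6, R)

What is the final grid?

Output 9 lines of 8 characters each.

Answer: RRRRRRRR
RRRWRKRR
RRRRRRRR
RRRRRRRR
RRRRRRRR
RRRRRRRR
WWWWRRRR
WWWWRRRR
RRRRRRKR

Derivation:
After op 1 paint(1,3,W):
GGGGGGGG
GGGWGKGG
GGGGGGGG
GGGGGGGG
GGGGRGGG
GGGGRGGG
WWWWGGGG
WWWWGGGG
GGGGGGGG
After op 2 fill(8,0,B) [60 cells changed]:
BBBBBBBB
BBBWBKBB
BBBBBBBB
BBBBBBBB
BBBBRBBB
BBBBRBBB
WWWWBBBB
WWWWBBBB
BBBBBBBB
After op 3 paint(8,6,K):
BBBBBBBB
BBBWBKBB
BBBBBBBB
BBBBBBBB
BBBBRBBB
BBBBRBBB
WWWWBBBB
WWWWBBBB
BBBBBBKB
After op 4 fill(1,6,R) [59 cells changed]:
RRRRRRRR
RRRWRKRR
RRRRRRRR
RRRRRRRR
RRRRRRRR
RRRRRRRR
WWWWRRRR
WWWWRRRR
RRRRRRKR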